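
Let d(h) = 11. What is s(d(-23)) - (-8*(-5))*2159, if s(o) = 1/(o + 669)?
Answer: -58724799/680 ≈ -86360.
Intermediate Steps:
s(o) = 1/(669 + o)
s(d(-23)) - (-8*(-5))*2159 = 1/(669 + 11) - (-8*(-5))*2159 = 1/680 - 40*2159 = 1/680 - 1*86360 = 1/680 - 86360 = -58724799/680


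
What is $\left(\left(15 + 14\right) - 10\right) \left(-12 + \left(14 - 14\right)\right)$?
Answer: $-228$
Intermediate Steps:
$\left(\left(15 + 14\right) - 10\right) \left(-12 + \left(14 - 14\right)\right) = \left(29 - 10\right) \left(-12 + \left(14 - 14\right)\right) = 19 \left(-12 + 0\right) = 19 \left(-12\right) = -228$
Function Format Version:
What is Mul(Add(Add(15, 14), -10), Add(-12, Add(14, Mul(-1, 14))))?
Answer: -228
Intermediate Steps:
Mul(Add(Add(15, 14), -10), Add(-12, Add(14, Mul(-1, 14)))) = Mul(Add(29, -10), Add(-12, Add(14, -14))) = Mul(19, Add(-12, 0)) = Mul(19, -12) = -228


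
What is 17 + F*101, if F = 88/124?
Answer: 2749/31 ≈ 88.677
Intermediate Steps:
F = 22/31 (F = 88*(1/124) = 22/31 ≈ 0.70968)
17 + F*101 = 17 + (22/31)*101 = 17 + 2222/31 = 2749/31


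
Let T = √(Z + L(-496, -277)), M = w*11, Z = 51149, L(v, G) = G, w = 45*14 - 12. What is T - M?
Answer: -6798 + 2*√12718 ≈ -6572.5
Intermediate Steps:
w = 618 (w = 630 - 12 = 618)
M = 6798 (M = 618*11 = 6798)
T = 2*√12718 (T = √(51149 - 277) = √50872 = 2*√12718 ≈ 225.55)
T - M = 2*√12718 - 1*6798 = 2*√12718 - 6798 = -6798 + 2*√12718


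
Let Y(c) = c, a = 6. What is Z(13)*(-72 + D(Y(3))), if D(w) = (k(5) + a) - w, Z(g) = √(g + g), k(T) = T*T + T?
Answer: -39*√26 ≈ -198.86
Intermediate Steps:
k(T) = T + T² (k(T) = T² + T = T + T²)
Z(g) = √2*√g (Z(g) = √(2*g) = √2*√g)
D(w) = 36 - w (D(w) = (5*(1 + 5) + 6) - w = (5*6 + 6) - w = (30 + 6) - w = 36 - w)
Z(13)*(-72 + D(Y(3))) = (√2*√13)*(-72 + (36 - 1*3)) = √26*(-72 + (36 - 3)) = √26*(-72 + 33) = √26*(-39) = -39*√26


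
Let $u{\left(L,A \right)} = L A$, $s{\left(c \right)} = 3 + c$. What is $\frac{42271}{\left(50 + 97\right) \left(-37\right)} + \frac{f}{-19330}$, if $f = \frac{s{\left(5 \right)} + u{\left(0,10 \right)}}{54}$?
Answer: $- \frac{3676946561}{473111415} \approx -7.7718$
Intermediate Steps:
$u{\left(L,A \right)} = A L$
$f = \frac{4}{27}$ ($f = \frac{\left(3 + 5\right) + 10 \cdot 0}{54} = \left(8 + 0\right) \frac{1}{54} = 8 \cdot \frac{1}{54} = \frac{4}{27} \approx 0.14815$)
$\frac{42271}{\left(50 + 97\right) \left(-37\right)} + \frac{f}{-19330} = \frac{42271}{\left(50 + 97\right) \left(-37\right)} + \frac{4}{27 \left(-19330\right)} = \frac{42271}{147 \left(-37\right)} + \frac{4}{27} \left(- \frac{1}{19330}\right) = \frac{42271}{-5439} - \frac{2}{260955} = 42271 \left(- \frac{1}{5439}\right) - \frac{2}{260955} = - \frac{42271}{5439} - \frac{2}{260955} = - \frac{3676946561}{473111415}$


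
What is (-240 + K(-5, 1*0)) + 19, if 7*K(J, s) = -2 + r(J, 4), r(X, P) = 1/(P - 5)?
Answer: -1550/7 ≈ -221.43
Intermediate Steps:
r(X, P) = 1/(-5 + P)
K(J, s) = -3/7 (K(J, s) = (-2 + 1/(-5 + 4))/7 = (-2 + 1/(-1))/7 = (-2 - 1)/7 = (⅐)*(-3) = -3/7)
(-240 + K(-5, 1*0)) + 19 = (-240 - 3/7) + 19 = -1683/7 + 19 = -1550/7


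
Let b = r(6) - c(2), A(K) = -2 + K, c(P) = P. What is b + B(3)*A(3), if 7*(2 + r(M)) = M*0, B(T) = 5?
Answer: 1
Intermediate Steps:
r(M) = -2 (r(M) = -2 + (M*0)/7 = -2 + (⅐)*0 = -2 + 0 = -2)
b = -4 (b = -2 - 1*2 = -2 - 2 = -4)
b + B(3)*A(3) = -4 + 5*(-2 + 3) = -4 + 5*1 = -4 + 5 = 1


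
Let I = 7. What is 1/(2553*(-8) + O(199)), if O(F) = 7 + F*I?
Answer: -1/19024 ≈ -5.2565e-5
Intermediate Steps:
O(F) = 7 + 7*F (O(F) = 7 + F*7 = 7 + 7*F)
1/(2553*(-8) + O(199)) = 1/(2553*(-8) + (7 + 7*199)) = 1/(-20424 + (7 + 1393)) = 1/(-20424 + 1400) = 1/(-19024) = -1/19024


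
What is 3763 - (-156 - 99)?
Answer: 4018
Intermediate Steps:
3763 - (-156 - 99) = 3763 - (-255) = 3763 - 1*(-255) = 3763 + 255 = 4018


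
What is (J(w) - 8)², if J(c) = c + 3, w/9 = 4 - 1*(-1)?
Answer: 1600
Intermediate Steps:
w = 45 (w = 9*(4 - 1*(-1)) = 9*(4 + 1) = 9*5 = 45)
J(c) = 3 + c
(J(w) - 8)² = ((3 + 45) - 8)² = (48 - 8)² = 40² = 1600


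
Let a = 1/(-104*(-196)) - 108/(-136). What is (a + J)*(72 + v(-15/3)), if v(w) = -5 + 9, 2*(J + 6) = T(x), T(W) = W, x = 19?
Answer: 28272931/86632 ≈ 326.36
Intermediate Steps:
J = 7/2 (J = -6 + (½)*19 = -6 + 19/2 = 7/2 ≈ 3.5000)
a = 275201/346528 (a = -1/104*(-1/196) - 108*(-1/136) = 1/20384 + 27/34 = 275201/346528 ≈ 0.79417)
v(w) = 4
(a + J)*(72 + v(-15/3)) = (275201/346528 + 7/2)*(72 + 4) = (1488049/346528)*76 = 28272931/86632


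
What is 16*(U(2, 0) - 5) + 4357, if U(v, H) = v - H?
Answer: 4309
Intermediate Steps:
16*(U(2, 0) - 5) + 4357 = 16*((2 - 1*0) - 5) + 4357 = 16*((2 + 0) - 5) + 4357 = 16*(2 - 5) + 4357 = 16*(-3) + 4357 = -48 + 4357 = 4309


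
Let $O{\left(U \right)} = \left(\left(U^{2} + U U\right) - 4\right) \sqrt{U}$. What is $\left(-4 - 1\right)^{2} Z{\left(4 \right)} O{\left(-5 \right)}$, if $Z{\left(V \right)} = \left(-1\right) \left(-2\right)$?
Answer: $2300 i \sqrt{5} \approx 5143.0 i$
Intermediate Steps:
$Z{\left(V \right)} = 2$
$O{\left(U \right)} = \sqrt{U} \left(-4 + 2 U^{2}\right)$ ($O{\left(U \right)} = \left(\left(U^{2} + U^{2}\right) - 4\right) \sqrt{U} = \left(2 U^{2} - 4\right) \sqrt{U} = \left(-4 + 2 U^{2}\right) \sqrt{U} = \sqrt{U} \left(-4 + 2 U^{2}\right)$)
$\left(-4 - 1\right)^{2} Z{\left(4 \right)} O{\left(-5 \right)} = \left(-4 - 1\right)^{2} \cdot 2 \cdot 2 \sqrt{-5} \left(-2 + \left(-5\right)^{2}\right) = \left(-5\right)^{2} \cdot 2 \cdot 2 i \sqrt{5} \left(-2 + 25\right) = 25 \cdot 2 \cdot 2 i \sqrt{5} \cdot 23 = 50 \cdot 46 i \sqrt{5} = 2300 i \sqrt{5}$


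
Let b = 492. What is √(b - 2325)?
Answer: I*√1833 ≈ 42.814*I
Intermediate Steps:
√(b - 2325) = √(492 - 2325) = √(-1833) = I*√1833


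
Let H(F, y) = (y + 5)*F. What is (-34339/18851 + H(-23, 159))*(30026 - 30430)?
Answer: 28740685644/18851 ≈ 1.5246e+6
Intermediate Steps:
H(F, y) = F*(5 + y) (H(F, y) = (5 + y)*F = F*(5 + y))
(-34339/18851 + H(-23, 159))*(30026 - 30430) = (-34339/18851 - 23*(5 + 159))*(30026 - 30430) = (-34339*1/18851 - 23*164)*(-404) = (-34339/18851 - 3772)*(-404) = -71140311/18851*(-404) = 28740685644/18851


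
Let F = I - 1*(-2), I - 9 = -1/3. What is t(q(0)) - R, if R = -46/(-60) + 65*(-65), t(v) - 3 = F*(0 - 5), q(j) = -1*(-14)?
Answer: 41739/10 ≈ 4173.9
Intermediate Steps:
q(j) = 14
I = 26/3 (I = 9 - 1/3 = 9 - 1*⅓ = 9 - ⅓ = 26/3 ≈ 8.6667)
F = 32/3 (F = 26/3 - 1*(-2) = 26/3 + 2 = 32/3 ≈ 10.667)
t(v) = -151/3 (t(v) = 3 + 32*(0 - 5)/3 = 3 + (32/3)*(-5) = 3 - 160/3 = -151/3)
R = -126727/30 (R = -46*(-1/60) - 4225 = 23/30 - 4225 = -126727/30 ≈ -4224.2)
t(q(0)) - R = -151/3 - 1*(-126727/30) = -151/3 + 126727/30 = 41739/10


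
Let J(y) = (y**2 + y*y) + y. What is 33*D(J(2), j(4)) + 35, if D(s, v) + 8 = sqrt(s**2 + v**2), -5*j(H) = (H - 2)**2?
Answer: -229 + 66*sqrt(629)/5 ≈ 102.05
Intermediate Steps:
j(H) = -(-2 + H)**2/5 (j(H) = -(H - 2)**2/5 = -(-2 + H)**2/5)
J(y) = y + 2*y**2 (J(y) = (y**2 + y**2) + y = 2*y**2 + y = y + 2*y**2)
D(s, v) = -8 + sqrt(s**2 + v**2)
33*D(J(2), j(4)) + 35 = 33*(-8 + sqrt((2*(1 + 2*2))**2 + (-(-2 + 4)**2/5)**2)) + 35 = 33*(-8 + sqrt((2*(1 + 4))**2 + (-1/5*2**2)**2)) + 35 = 33*(-8 + sqrt((2*5)**2 + (-1/5*4)**2)) + 35 = 33*(-8 + sqrt(10**2 + (-4/5)**2)) + 35 = 33*(-8 + sqrt(100 + 16/25)) + 35 = 33*(-8 + sqrt(2516/25)) + 35 = 33*(-8 + 2*sqrt(629)/5) + 35 = (-264 + 66*sqrt(629)/5) + 35 = -229 + 66*sqrt(629)/5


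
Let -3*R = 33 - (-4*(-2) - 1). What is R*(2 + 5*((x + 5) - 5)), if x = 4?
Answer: -572/3 ≈ -190.67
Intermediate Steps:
R = -26/3 (R = -(33 - (-4*(-2) - 1))/3 = -(33 - (8 - 1))/3 = -(33 - 1*7)/3 = -(33 - 7)/3 = -⅓*26 = -26/3 ≈ -8.6667)
R*(2 + 5*((x + 5) - 5)) = -26*(2 + 5*((4 + 5) - 5))/3 = -26*(2 + 5*(9 - 5))/3 = -26*(2 + 5*4)/3 = -26*(2 + 20)/3 = -26/3*22 = -572/3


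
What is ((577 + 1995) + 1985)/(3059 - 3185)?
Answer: -217/6 ≈ -36.167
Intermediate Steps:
((577 + 1995) + 1985)/(3059 - 3185) = (2572 + 1985)/(-126) = 4557*(-1/126) = -217/6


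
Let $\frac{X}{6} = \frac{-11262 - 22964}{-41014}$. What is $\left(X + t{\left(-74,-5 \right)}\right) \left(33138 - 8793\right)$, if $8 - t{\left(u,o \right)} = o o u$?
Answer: $\frac{930093031980}{20507} \approx 4.5355 \cdot 10^{7}$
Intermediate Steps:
$t{\left(u,o \right)} = 8 - u o^{2}$ ($t{\left(u,o \right)} = 8 - o o u = 8 - o^{2} u = 8 - u o^{2}$)
$X = \frac{102678}{20507}$ ($X = 6 \frac{-11262 - 22964}{-41014} = 6 \left(\left(-34226\right) \left(- \frac{1}{41014}\right)\right) = 6 \cdot \frac{17113}{20507} = \frac{102678}{20507} \approx 5.007$)
$\left(X + t{\left(-74,-5 \right)}\right) \left(33138 - 8793\right) = \left(\frac{102678}{20507} - \left(-8 - 74 \left(-5\right)^{2}\right)\right) \left(33138 - 8793\right) = \left(\frac{102678}{20507} - \left(-8 - 1850\right)\right) 24345 = \left(\frac{102678}{20507} + \left(8 + 1850\right)\right) 24345 = \left(\frac{102678}{20507} + 1858\right) 24345 = \frac{38204684}{20507} \cdot 24345 = \frac{930093031980}{20507}$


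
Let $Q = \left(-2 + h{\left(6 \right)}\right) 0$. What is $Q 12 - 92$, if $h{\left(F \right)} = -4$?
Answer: $-92$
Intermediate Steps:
$Q = 0$ ($Q = \left(-2 - 4\right) 0 = \left(-6\right) 0 = 0$)
$Q 12 - 92 = 0 \cdot 12 - 92 = 0 - 92 = -92$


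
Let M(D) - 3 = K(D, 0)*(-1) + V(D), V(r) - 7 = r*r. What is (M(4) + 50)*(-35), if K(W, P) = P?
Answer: -2660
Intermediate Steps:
V(r) = 7 + r² (V(r) = 7 + r*r = 7 + r²)
M(D) = 10 + D² (M(D) = 3 + (0*(-1) + (7 + D²)) = 3 + (0 + (7 + D²)) = 3 + (7 + D²) = 10 + D²)
(M(4) + 50)*(-35) = ((10 + 4²) + 50)*(-35) = ((10 + 16) + 50)*(-35) = (26 + 50)*(-35) = 76*(-35) = -2660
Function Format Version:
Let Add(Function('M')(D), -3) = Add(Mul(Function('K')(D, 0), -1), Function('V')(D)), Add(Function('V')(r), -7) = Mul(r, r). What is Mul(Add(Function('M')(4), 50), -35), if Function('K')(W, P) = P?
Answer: -2660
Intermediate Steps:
Function('V')(r) = Add(7, Pow(r, 2)) (Function('V')(r) = Add(7, Mul(r, r)) = Add(7, Pow(r, 2)))
Function('M')(D) = Add(10, Pow(D, 2)) (Function('M')(D) = Add(3, Add(Mul(0, -1), Add(7, Pow(D, 2)))) = Add(3, Add(0, Add(7, Pow(D, 2)))) = Add(3, Add(7, Pow(D, 2))) = Add(10, Pow(D, 2)))
Mul(Add(Function('M')(4), 50), -35) = Mul(Add(Add(10, Pow(4, 2)), 50), -35) = Mul(Add(Add(10, 16), 50), -35) = Mul(Add(26, 50), -35) = Mul(76, -35) = -2660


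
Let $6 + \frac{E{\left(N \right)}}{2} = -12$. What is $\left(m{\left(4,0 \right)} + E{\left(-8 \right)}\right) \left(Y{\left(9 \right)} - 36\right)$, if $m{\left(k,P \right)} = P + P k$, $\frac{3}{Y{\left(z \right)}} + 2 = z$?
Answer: $\frac{8964}{7} \approx 1280.6$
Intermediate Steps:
$Y{\left(z \right)} = \frac{3}{-2 + z}$
$E{\left(N \right)} = -36$ ($E{\left(N \right)} = -12 + 2 \left(-12\right) = -12 - 24 = -36$)
$\left(m{\left(4,0 \right)} + E{\left(-8 \right)}\right) \left(Y{\left(9 \right)} - 36\right) = \left(0 \left(1 + 4\right) - 36\right) \left(\frac{3}{-2 + 9} - 36\right) = \left(0 \cdot 5 - 36\right) \left(\frac{3}{7} - 36\right) = \left(0 - 36\right) \left(3 \cdot \frac{1}{7} - 36\right) = - 36 \left(\frac{3}{7} - 36\right) = \left(-36\right) \left(- \frac{249}{7}\right) = \frac{8964}{7}$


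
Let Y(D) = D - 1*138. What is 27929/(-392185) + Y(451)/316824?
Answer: -8725823591/124253620440 ≈ -0.070226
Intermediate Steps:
Y(D) = -138 + D (Y(D) = D - 138 = -138 + D)
27929/(-392185) + Y(451)/316824 = 27929/(-392185) + (-138 + 451)/316824 = 27929*(-1/392185) + 313*(1/316824) = -27929/392185 + 313/316824 = -8725823591/124253620440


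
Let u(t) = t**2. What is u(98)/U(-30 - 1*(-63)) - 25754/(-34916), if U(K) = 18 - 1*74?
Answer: -1490585/8729 ≈ -170.76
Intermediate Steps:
U(K) = -56 (U(K) = 18 - 74 = -56)
u(98)/U(-30 - 1*(-63)) - 25754/(-34916) = 98**2/(-56) - 25754/(-34916) = 9604*(-1/56) - 25754*(-1/34916) = -343/2 + 12877/17458 = -1490585/8729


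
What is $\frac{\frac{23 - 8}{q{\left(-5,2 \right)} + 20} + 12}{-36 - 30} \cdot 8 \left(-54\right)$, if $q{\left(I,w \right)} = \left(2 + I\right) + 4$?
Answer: $\frac{6408}{77} \approx 83.221$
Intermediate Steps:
$q{\left(I,w \right)} = 6 + I$
$\frac{\frac{23 - 8}{q{\left(-5,2 \right)} + 20} + 12}{-36 - 30} \cdot 8 \left(-54\right) = \frac{\frac{23 - 8}{\left(6 - 5\right) + 20} + 12}{-36 - 30} \cdot 8 \left(-54\right) = \frac{\frac{15}{1 + 20} + 12}{-66} \cdot 8 \left(-54\right) = \left(\frac{15}{21} + 12\right) \left(- \frac{1}{66}\right) 8 \left(-54\right) = \left(15 \cdot \frac{1}{21} + 12\right) \left(- \frac{1}{66}\right) 8 \left(-54\right) = \left(\frac{5}{7} + 12\right) \left(- \frac{1}{66}\right) 8 \left(-54\right) = \frac{89}{7} \left(- \frac{1}{66}\right) 8 \left(-54\right) = \left(- \frac{89}{462}\right) 8 \left(-54\right) = \left(- \frac{356}{231}\right) \left(-54\right) = \frac{6408}{77}$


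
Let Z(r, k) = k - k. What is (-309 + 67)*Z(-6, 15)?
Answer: 0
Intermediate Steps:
Z(r, k) = 0
(-309 + 67)*Z(-6, 15) = (-309 + 67)*0 = -242*0 = 0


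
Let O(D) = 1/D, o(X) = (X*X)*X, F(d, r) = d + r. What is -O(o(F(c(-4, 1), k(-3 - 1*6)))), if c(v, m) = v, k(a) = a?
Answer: 1/2197 ≈ 0.00045517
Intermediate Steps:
o(X) = X³ (o(X) = X²*X = X³)
-O(o(F(c(-4, 1), k(-3 - 1*6)))) = -1/((-4 + (-3 - 1*6))³) = -1/((-4 + (-3 - 6))³) = -1/((-4 - 9)³) = -1/((-13)³) = -1/(-2197) = -1*(-1/2197) = 1/2197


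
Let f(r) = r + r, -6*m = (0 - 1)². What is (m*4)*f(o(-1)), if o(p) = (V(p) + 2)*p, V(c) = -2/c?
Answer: 16/3 ≈ 5.3333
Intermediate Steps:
m = -⅙ (m = -(0 - 1)²/6 = -⅙*(-1)² = -⅙*1 = -⅙ ≈ -0.16667)
o(p) = p*(2 - 2/p) (o(p) = (-2/p + 2)*p = (2 - 2/p)*p = p*(2 - 2/p))
f(r) = 2*r
(m*4)*f(o(-1)) = (-⅙*4)*(2*(-2 + 2*(-1))) = -4*(-2 - 2)/3 = -4*(-4)/3 = -⅔*(-8) = 16/3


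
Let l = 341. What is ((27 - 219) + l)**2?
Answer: 22201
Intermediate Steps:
((27 - 219) + l)**2 = ((27 - 219) + 341)**2 = (-192 + 341)**2 = 149**2 = 22201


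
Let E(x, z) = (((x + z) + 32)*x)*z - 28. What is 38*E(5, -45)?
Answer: 67336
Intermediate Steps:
E(x, z) = -28 + x*z*(32 + x + z) (E(x, z) = ((32 + x + z)*x)*z - 28 = (x*(32 + x + z))*z - 28 = x*z*(32 + x + z) - 28 = -28 + x*z*(32 + x + z))
38*E(5, -45) = 38*(-28 + 5*(-45)**2 - 45*5**2 + 32*5*(-45)) = 38*(-28 + 5*2025 - 45*25 - 7200) = 38*(-28 + 10125 - 1125 - 7200) = 38*1772 = 67336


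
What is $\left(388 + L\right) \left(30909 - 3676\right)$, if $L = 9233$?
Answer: $262008693$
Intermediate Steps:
$\left(388 + L\right) \left(30909 - 3676\right) = \left(388 + 9233\right) \left(30909 - 3676\right) = 9621 \cdot 27233 = 262008693$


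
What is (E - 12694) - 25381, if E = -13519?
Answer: -51594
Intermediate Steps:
(E - 12694) - 25381 = (-13519 - 12694) - 25381 = -26213 - 25381 = -51594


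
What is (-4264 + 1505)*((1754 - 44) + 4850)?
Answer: -18099040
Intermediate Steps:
(-4264 + 1505)*((1754 - 44) + 4850) = -2759*(1710 + 4850) = -2759*6560 = -18099040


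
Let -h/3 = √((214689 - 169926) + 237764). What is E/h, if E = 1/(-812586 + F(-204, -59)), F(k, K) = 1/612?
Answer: 204*√282527/140501420428537 ≈ 7.7176e-10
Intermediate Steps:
F(k, K) = 1/612
h = -3*√282527 (h = -3*√((214689 - 169926) + 237764) = -3*√(44763 + 237764) = -3*√282527 ≈ -1594.6)
E = -612/497302631 (E = 1/(-812586 + 1/612) = 1/(-497302631/612) = -612/497302631 ≈ -1.2306e-6)
E/h = -612*(-√282527/847581)/497302631 = -(-204)*√282527/140501420428537 = 204*√282527/140501420428537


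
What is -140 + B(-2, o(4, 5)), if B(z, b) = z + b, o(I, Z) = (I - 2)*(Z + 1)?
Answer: -130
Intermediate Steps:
o(I, Z) = (1 + Z)*(-2 + I) (o(I, Z) = (-2 + I)*(1 + Z) = (1 + Z)*(-2 + I))
B(z, b) = b + z
-140 + B(-2, o(4, 5)) = -140 + ((-2 + 4 - 2*5 + 4*5) - 2) = -140 + ((-2 + 4 - 10 + 20) - 2) = -140 + (12 - 2) = -140 + 10 = -130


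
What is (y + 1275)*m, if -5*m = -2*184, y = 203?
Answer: 543904/5 ≈ 1.0878e+5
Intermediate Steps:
m = 368/5 (m = -(-2)*184/5 = -1/5*(-368) = 368/5 ≈ 73.600)
(y + 1275)*m = (203 + 1275)*(368/5) = 1478*(368/5) = 543904/5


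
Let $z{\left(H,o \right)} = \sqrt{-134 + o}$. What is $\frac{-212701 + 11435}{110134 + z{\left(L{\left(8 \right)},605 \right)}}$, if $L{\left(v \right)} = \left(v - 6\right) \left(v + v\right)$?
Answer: $- \frac{22166229644}{12129497485} + \frac{201266 \sqrt{471}}{12129497485} \approx -1.8271$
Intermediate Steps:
$L{\left(v \right)} = 2 v \left(-6 + v\right)$ ($L{\left(v \right)} = \left(-6 + v\right) 2 v = 2 v \left(-6 + v\right)$)
$\frac{-212701 + 11435}{110134 + z{\left(L{\left(8 \right)},605 \right)}} = \frac{-212701 + 11435}{110134 + \sqrt{-134 + 605}} = - \frac{201266}{110134 + \sqrt{471}}$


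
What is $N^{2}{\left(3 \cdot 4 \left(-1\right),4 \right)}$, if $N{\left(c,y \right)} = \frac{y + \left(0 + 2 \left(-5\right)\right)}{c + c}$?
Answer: $\frac{1}{16} \approx 0.0625$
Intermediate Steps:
$N{\left(c,y \right)} = \frac{-10 + y}{2 c}$ ($N{\left(c,y \right)} = \frac{y + \left(0 - 10\right)}{2 c} = \left(y - 10\right) \frac{1}{2 c} = \left(-10 + y\right) \frac{1}{2 c} = \frac{-10 + y}{2 c}$)
$N^{2}{\left(3 \cdot 4 \left(-1\right),4 \right)} = \left(\frac{-10 + 4}{2 \cdot 3 \cdot 4 \left(-1\right)}\right)^{2} = \left(\frac{1}{2} \frac{1}{12 \left(-1\right)} \left(-6\right)\right)^{2} = \left(\frac{1}{2} \frac{1}{-12} \left(-6\right)\right)^{2} = \left(\frac{1}{2} \left(- \frac{1}{12}\right) \left(-6\right)\right)^{2} = \left(\frac{1}{4}\right)^{2} = \frac{1}{16}$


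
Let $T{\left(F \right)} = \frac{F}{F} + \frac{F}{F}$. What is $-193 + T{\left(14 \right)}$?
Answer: $-191$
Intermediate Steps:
$T{\left(F \right)} = 2$ ($T{\left(F \right)} = 1 + 1 = 2$)
$-193 + T{\left(14 \right)} = -193 + 2 = -191$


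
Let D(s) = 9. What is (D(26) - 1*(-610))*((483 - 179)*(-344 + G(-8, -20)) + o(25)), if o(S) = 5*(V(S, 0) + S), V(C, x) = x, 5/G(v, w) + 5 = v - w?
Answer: -451645303/7 ≈ -6.4521e+7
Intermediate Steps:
G(v, w) = 5/(-5 + v - w) (G(v, w) = 5/(-5 + (v - w)) = 5/(-5 + v - w))
o(S) = 5*S (o(S) = 5*(0 + S) = 5*S)
(D(26) - 1*(-610))*((483 - 179)*(-344 + G(-8, -20)) + o(25)) = (9 - 1*(-610))*((483 - 179)*(-344 + 5/(-5 - 8 - 1*(-20))) + 5*25) = (9 + 610)*(304*(-344 + 5/(-5 - 8 + 20)) + 125) = 619*(304*(-344 + 5/7) + 125) = 619*(304*(-2403/7) + 125) = 619*(-730512/7 + 125) = 619*(-729637/7) = -451645303/7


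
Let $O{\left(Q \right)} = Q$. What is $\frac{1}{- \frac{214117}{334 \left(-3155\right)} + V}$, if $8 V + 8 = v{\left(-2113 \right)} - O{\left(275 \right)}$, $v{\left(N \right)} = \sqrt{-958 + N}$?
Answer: $- \frac{78111748170495}{2853898151644018} - \frac{277607803225 i \sqrt{3071}}{2853898151644018} \approx -0.02737 - 0.0053905 i$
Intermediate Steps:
$V = - \frac{283}{8} + \frac{i \sqrt{3071}}{8}$ ($V = -1 + \frac{\sqrt{-958 - 2113} - 275}{8} = -1 + \frac{\sqrt{-3071} - 275}{8} = -1 + \frac{i \sqrt{3071} - 275}{8} = -1 + \frac{-275 + i \sqrt{3071}}{8} = -1 - \left(\frac{275}{8} - \frac{i \sqrt{3071}}{8}\right) = - \frac{283}{8} + \frac{i \sqrt{3071}}{8} \approx -35.375 + 6.9271 i$)
$\frac{1}{- \frac{214117}{334 \left(-3155\right)} + V} = \frac{1}{- \frac{214117}{334 \left(-3155\right)} - \left(\frac{283}{8} - \frac{i \sqrt{3071}}{8}\right)} = \frac{1}{- \frac{214117}{-1053770} - \left(\frac{283}{8} - \frac{i \sqrt{3071}}{8}\right)} = \frac{1}{\left(-214117\right) \left(- \frac{1}{1053770}\right) - \left(\frac{283}{8} - \frac{i \sqrt{3071}}{8}\right)} = \frac{1}{\frac{214117}{1053770} - \left(\frac{283}{8} - \frac{i \sqrt{3071}}{8}\right)} = \frac{1}{- \frac{148251987}{4215080} + \frac{i \sqrt{3071}}{8}}$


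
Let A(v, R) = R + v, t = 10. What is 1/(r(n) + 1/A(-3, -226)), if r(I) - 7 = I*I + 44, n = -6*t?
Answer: 229/836078 ≈ 0.00027390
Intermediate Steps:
n = -60 (n = -6*10 = -60)
r(I) = 51 + I² (r(I) = 7 + (I*I + 44) = 7 + (I² + 44) = 7 + (44 + I²) = 51 + I²)
1/(r(n) + 1/A(-3, -226)) = 1/((51 + (-60)²) + 1/(-226 - 3)) = 1/((51 + 3600) + 1/(-229)) = 1/(3651 - 1/229) = 1/(836078/229) = 229/836078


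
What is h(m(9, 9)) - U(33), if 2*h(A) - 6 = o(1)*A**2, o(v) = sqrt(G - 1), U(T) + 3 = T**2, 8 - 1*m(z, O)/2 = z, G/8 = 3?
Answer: -1083 + 2*sqrt(23) ≈ -1073.4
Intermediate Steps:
G = 24 (G = 8*3 = 24)
m(z, O) = 16 - 2*z
U(T) = -3 + T**2
o(v) = sqrt(23) (o(v) = sqrt(24 - 1) = sqrt(23))
h(A) = 3 + sqrt(23)*A**2/2 (h(A) = 3 + (sqrt(23)*A**2)/2 = 3 + sqrt(23)*A**2/2)
h(m(9, 9)) - U(33) = (3 + sqrt(23)*(16 - 2*9)**2/2) - (-3 + 33**2) = (3 + sqrt(23)*(16 - 18)**2/2) - (-3 + 1089) = (3 + (1/2)*sqrt(23)*(-2)**2) - 1*1086 = (3 + (1/2)*sqrt(23)*4) - 1086 = (3 + 2*sqrt(23)) - 1086 = -1083 + 2*sqrt(23)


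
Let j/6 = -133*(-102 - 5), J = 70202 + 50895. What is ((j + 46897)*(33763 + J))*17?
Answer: 348250871460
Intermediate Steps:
J = 121097
j = 85386 (j = 6*(-133*(-102 - 5)) = 6*(-133*(-107)) = 6*14231 = 85386)
((j + 46897)*(33763 + J))*17 = ((85386 + 46897)*(33763 + 121097))*17 = (132283*154860)*17 = 20485345380*17 = 348250871460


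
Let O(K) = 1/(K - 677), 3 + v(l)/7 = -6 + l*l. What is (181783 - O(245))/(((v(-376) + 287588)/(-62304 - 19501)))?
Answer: -6424167673885/551731824 ≈ -11644.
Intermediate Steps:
v(l) = -63 + 7*l**2 (v(l) = -21 + 7*(-6 + l*l) = -21 + 7*(-6 + l**2) = -21 + (-42 + 7*l**2) = -63 + 7*l**2)
O(K) = 1/(-677 + K)
(181783 - O(245))/(((v(-376) + 287588)/(-62304 - 19501))) = (181783 - 1/(-677 + 245))/((((-63 + 7*(-376)**2) + 287588)/(-62304 - 19501))) = (181783 - 1/(-432))/((((-63 + 7*141376) + 287588)/(-81805))) = (181783 - 1*(-1/432))/((((-63 + 989632) + 287588)*(-1/81805))) = (181783 + 1/432)/(((989569 + 287588)*(-1/81805))) = 78530257/(432*((1277157*(-1/81805)))) = 78530257/(432*(-1277157/81805)) = (78530257/432)*(-81805/1277157) = -6424167673885/551731824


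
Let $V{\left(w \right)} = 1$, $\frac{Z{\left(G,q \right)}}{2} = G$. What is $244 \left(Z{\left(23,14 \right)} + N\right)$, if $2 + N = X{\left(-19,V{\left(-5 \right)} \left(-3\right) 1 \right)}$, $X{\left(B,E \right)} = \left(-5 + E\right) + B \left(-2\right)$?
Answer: $18056$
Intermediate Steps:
$Z{\left(G,q \right)} = 2 G$
$X{\left(B,E \right)} = -5 + E - 2 B$ ($X{\left(B,E \right)} = \left(-5 + E\right) - 2 B = -5 + E - 2 B$)
$N = 28$ ($N = -2 - \left(-33 - 1 \left(-3\right) 1\right) = -2 - -30 = -2 + 30 = 28$)
$244 \left(Z{\left(23,14 \right)} + N\right) = 244 \left(2 \cdot 23 + 28\right) = 244 \left(46 + 28\right) = 244 \cdot 74 = 18056$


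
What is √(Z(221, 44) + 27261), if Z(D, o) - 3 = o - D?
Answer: √27087 ≈ 164.58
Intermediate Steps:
Z(D, o) = 3 + o - D (Z(D, o) = 3 + (o - D) = 3 + o - D)
√(Z(221, 44) + 27261) = √((3 + 44 - 1*221) + 27261) = √((3 + 44 - 221) + 27261) = √(-174 + 27261) = √27087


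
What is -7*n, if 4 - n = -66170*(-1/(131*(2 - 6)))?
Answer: -238931/262 ≈ -911.95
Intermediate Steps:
n = 34133/262 (n = 4 - (-66170)/((2 - 6)*(-131)) = 4 - (-66170)/((-4*(-131))) = 4 - (-66170)/524 = 4 - 1*(-33085/262) = 4 + 33085/262 = 34133/262 ≈ 130.28)
-7*n = -7*34133/262 = -238931/262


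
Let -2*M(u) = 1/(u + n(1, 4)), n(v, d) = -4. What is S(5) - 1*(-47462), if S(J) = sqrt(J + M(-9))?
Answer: 47462 + sqrt(3406)/26 ≈ 47464.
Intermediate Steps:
M(u) = -1/(2*(-4 + u)) (M(u) = -1/(2*(u - 4)) = -1/(2*(-4 + u)))
S(J) = sqrt(1/26 + J) (S(J) = sqrt(J - 1/(-8 + 2*(-9))) = sqrt(J - 1/(-8 - 18)) = sqrt(J - 1/(-26)) = sqrt(J - 1*(-1/26)) = sqrt(J + 1/26) = sqrt(1/26 + J))
S(5) - 1*(-47462) = sqrt(26 + 676*5)/26 - 1*(-47462) = sqrt(26 + 3380)/26 + 47462 = sqrt(3406)/26 + 47462 = 47462 + sqrt(3406)/26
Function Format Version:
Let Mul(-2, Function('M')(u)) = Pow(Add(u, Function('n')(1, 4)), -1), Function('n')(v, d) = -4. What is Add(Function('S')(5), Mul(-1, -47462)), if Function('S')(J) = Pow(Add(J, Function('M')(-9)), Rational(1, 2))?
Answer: Add(47462, Mul(Rational(1, 26), Pow(3406, Rational(1, 2)))) ≈ 47464.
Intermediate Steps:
Function('M')(u) = Mul(Rational(-1, 2), Pow(Add(-4, u), -1)) (Function('M')(u) = Mul(Rational(-1, 2), Pow(Add(u, -4), -1)) = Mul(Rational(-1, 2), Pow(Add(-4, u), -1)))
Function('S')(J) = Pow(Add(Rational(1, 26), J), Rational(1, 2)) (Function('S')(J) = Pow(Add(J, Mul(-1, Pow(Add(-8, Mul(2, -9)), -1))), Rational(1, 2)) = Pow(Add(J, Mul(-1, Pow(Add(-8, -18), -1))), Rational(1, 2)) = Pow(Add(J, Mul(-1, Pow(-26, -1))), Rational(1, 2)) = Pow(Add(J, Mul(-1, Rational(-1, 26))), Rational(1, 2)) = Pow(Add(J, Rational(1, 26)), Rational(1, 2)) = Pow(Add(Rational(1, 26), J), Rational(1, 2)))
Add(Function('S')(5), Mul(-1, -47462)) = Add(Mul(Rational(1, 26), Pow(Add(26, Mul(676, 5)), Rational(1, 2))), Mul(-1, -47462)) = Add(Mul(Rational(1, 26), Pow(Add(26, 3380), Rational(1, 2))), 47462) = Add(Mul(Rational(1, 26), Pow(3406, Rational(1, 2))), 47462) = Add(47462, Mul(Rational(1, 26), Pow(3406, Rational(1, 2))))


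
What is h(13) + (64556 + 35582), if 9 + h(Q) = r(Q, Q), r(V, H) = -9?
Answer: 100120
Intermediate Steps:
h(Q) = -18 (h(Q) = -9 - 9 = -18)
h(13) + (64556 + 35582) = -18 + (64556 + 35582) = -18 + 100138 = 100120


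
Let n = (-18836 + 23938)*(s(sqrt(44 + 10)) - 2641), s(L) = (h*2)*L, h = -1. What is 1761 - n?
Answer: 13476143 + 30612*sqrt(6) ≈ 1.3551e+7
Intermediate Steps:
s(L) = -2*L (s(L) = (-1*2)*L = -2*L)
n = -13474382 - 30612*sqrt(6) (n = (-18836 + 23938)*(-2*sqrt(44 + 10) - 2641) = 5102*(-6*sqrt(6) - 2641) = 5102*(-2641 - 6*sqrt(6)) = -13474382 - 30612*sqrt(6) ≈ -1.3549e+7)
1761 - n = 1761 - (-13474382 - 30612*sqrt(6)) = 1761 + (13474382 + 30612*sqrt(6)) = 13476143 + 30612*sqrt(6)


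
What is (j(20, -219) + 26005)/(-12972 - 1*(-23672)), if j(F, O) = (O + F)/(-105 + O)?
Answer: 8425819/3466800 ≈ 2.4304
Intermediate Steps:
j(F, O) = (F + O)/(-105 + O)
(j(20, -219) + 26005)/(-12972 - 1*(-23672)) = ((20 - 219)/(-105 - 219) + 26005)/(-12972 - 1*(-23672)) = (-199/(-324) + 26005)/(-12972 + 23672) = (-1/324*(-199) + 26005)/10700 = (199/324 + 26005)*(1/10700) = (8425819/324)*(1/10700) = 8425819/3466800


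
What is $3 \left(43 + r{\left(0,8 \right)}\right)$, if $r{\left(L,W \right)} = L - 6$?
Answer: $111$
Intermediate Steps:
$r{\left(L,W \right)} = -6 + L$
$3 \left(43 + r{\left(0,8 \right)}\right) = 3 \left(43 + \left(-6 + 0\right)\right) = 3 \left(43 - 6\right) = 3 \cdot 37 = 111$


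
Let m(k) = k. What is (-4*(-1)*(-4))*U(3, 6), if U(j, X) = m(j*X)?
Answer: -288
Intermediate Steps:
U(j, X) = X*j (U(j, X) = j*X = X*j)
(-4*(-1)*(-4))*U(3, 6) = (-4*(-1)*(-4))*(6*3) = (4*(-4))*18 = -16*18 = -288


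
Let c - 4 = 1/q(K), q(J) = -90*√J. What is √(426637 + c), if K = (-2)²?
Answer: √383976895/30 ≈ 653.18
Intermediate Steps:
K = 4
c = 719/180 (c = 4 + 1/(-90*√4) = 4 + 1/(-90*2) = 4 + 1/(-180) = 4 - 1/180 = 719/180 ≈ 3.9944)
√(426637 + c) = √(426637 + 719/180) = √(76795379/180) = √383976895/30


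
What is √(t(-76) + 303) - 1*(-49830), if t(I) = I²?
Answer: 49830 + √6079 ≈ 49908.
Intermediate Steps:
√(t(-76) + 303) - 1*(-49830) = √((-76)² + 303) - 1*(-49830) = √(5776 + 303) + 49830 = √6079 + 49830 = 49830 + √6079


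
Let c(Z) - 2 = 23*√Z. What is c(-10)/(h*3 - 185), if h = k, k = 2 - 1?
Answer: -1/91 - 23*I*√10/182 ≈ -0.010989 - 0.39963*I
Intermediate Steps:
k = 1
h = 1
c(Z) = 2 + 23*√Z
c(-10)/(h*3 - 185) = (2 + 23*√(-10))/(1*3 - 185) = (2 + 23*(I*√10))/(3 - 185) = (2 + 23*I*√10)/(-182) = (2 + 23*I*√10)*(-1/182) = -1/91 - 23*I*√10/182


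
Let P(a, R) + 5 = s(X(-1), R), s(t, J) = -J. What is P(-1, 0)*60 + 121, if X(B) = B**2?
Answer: -179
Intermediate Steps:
P(a, R) = -5 - R
P(-1, 0)*60 + 121 = (-5 - 1*0)*60 + 121 = (-5 + 0)*60 + 121 = -5*60 + 121 = -300 + 121 = -179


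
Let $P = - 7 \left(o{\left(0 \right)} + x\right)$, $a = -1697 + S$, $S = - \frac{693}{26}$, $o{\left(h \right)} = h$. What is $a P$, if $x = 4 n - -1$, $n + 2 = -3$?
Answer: $- \frac{5960395}{26} \approx -2.2925 \cdot 10^{5}$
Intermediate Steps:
$n = -5$ ($n = -2 - 3 = -5$)
$S = - \frac{693}{26}$ ($S = \left(-693\right) \frac{1}{26} = - \frac{693}{26} \approx -26.654$)
$x = -19$ ($x = 4 \left(-5\right) - -1 = -20 + 1 = -19$)
$a = - \frac{44815}{26}$ ($a = -1697 - \frac{693}{26} = - \frac{44815}{26} \approx -1723.7$)
$P = 133$ ($P = - 7 \left(0 - 19\right) = \left(-7\right) \left(-19\right) = 133$)
$a P = \left(- \frac{44815}{26}\right) 133 = - \frac{5960395}{26}$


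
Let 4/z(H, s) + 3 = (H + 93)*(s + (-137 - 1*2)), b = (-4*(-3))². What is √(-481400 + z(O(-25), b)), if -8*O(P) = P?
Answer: 2*I*√1757114903782/3821 ≈ 693.83*I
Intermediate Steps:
O(P) = -P/8
b = 144 (b = 12² = 144)
z(H, s) = 4/(-3 + (-139 + s)*(93 + H)) (z(H, s) = 4/(-3 + (H + 93)*(s + (-137 - 1*2))) = 4/(-3 + (93 + H)*(s + (-137 - 2))) = 4/(-3 + (93 + H)*(s - 139)) = 4/(-3 + (93 + H)*(-139 + s)) = 4/(-3 + (-139 + s)*(93 + H)))
√(-481400 + z(O(-25), b)) = √(-481400 + 4/(-12930 - (-139)*(-25)/8 + 93*144 - ⅛*(-25)*144)) = √(-481400 + 4/(-12930 - 139*25/8 + 13392 + (25/8)*144)) = √(-481400 + 4/(-12930 - 3475/8 + 13392 + 450)) = √(-481400 + 4/(3821/8)) = √(-481400 + 4*(8/3821)) = √(-481400 + 32/3821) = √(-1839429368/3821) = 2*I*√1757114903782/3821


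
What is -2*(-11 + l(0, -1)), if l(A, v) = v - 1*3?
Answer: 30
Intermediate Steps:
l(A, v) = -3 + v (l(A, v) = v - 3 = -3 + v)
-2*(-11 + l(0, -1)) = -2*(-11 + (-3 - 1)) = -2*(-11 - 4) = -2*(-15) = 30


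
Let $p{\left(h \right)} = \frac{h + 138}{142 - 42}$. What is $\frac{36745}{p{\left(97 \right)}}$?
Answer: $\frac{734900}{47} \approx 15636.0$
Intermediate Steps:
$p{\left(h \right)} = \frac{69}{50} + \frac{h}{100}$ ($p{\left(h \right)} = \frac{138 + h}{100} = \left(138 + h\right) \frac{1}{100} = \frac{69}{50} + \frac{h}{100}$)
$\frac{36745}{p{\left(97 \right)}} = \frac{36745}{\frac{69}{50} + \frac{1}{100} \cdot 97} = \frac{36745}{\frac{69}{50} + \frac{97}{100}} = \frac{36745}{\frac{47}{20}} = 36745 \cdot \frac{20}{47} = \frac{734900}{47}$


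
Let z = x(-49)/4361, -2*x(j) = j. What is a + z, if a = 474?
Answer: 84373/178 ≈ 474.01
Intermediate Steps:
x(j) = -j/2
z = 1/178 (z = -½*(-49)/4361 = (49/2)*(1/4361) = 1/178 ≈ 0.0056180)
a + z = 474 + 1/178 = 84373/178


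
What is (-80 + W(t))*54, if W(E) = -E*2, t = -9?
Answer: -3348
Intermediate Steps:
W(E) = -2*E
(-80 + W(t))*54 = (-80 - 2*(-9))*54 = (-80 + 18)*54 = -62*54 = -3348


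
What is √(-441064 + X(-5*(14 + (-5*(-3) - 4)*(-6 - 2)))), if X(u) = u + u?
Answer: 2*I*√110081 ≈ 663.57*I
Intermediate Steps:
X(u) = 2*u
√(-441064 + X(-5*(14 + (-5*(-3) - 4)*(-6 - 2)))) = √(-441064 + 2*(-5*(14 + (-5*(-3) - 4)*(-6 - 2)))) = √(-441064 + 2*(-5*(14 + (15 - 4)*(-8)))) = √(-441064 + 2*(-5*(14 + 11*(-8)))) = √(-441064 + 2*(-5*(14 - 88))) = √(-441064 + 2*(-5*(-74))) = √(-441064 + 2*370) = √(-441064 + 740) = √(-440324) = 2*I*√110081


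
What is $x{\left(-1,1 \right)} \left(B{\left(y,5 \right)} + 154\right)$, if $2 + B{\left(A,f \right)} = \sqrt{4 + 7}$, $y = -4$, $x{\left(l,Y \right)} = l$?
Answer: $-152 - \sqrt{11} \approx -155.32$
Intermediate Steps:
$B{\left(A,f \right)} = -2 + \sqrt{11}$ ($B{\left(A,f \right)} = -2 + \sqrt{4 + 7} = -2 + \sqrt{11}$)
$x{\left(-1,1 \right)} \left(B{\left(y,5 \right)} + 154\right) = - (\left(-2 + \sqrt{11}\right) + 154) = - (152 + \sqrt{11}) = -152 - \sqrt{11}$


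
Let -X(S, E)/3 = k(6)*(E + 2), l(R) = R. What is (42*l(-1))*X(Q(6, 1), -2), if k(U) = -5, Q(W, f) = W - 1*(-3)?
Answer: 0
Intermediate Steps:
Q(W, f) = 3 + W (Q(W, f) = W + 3 = 3 + W)
X(S, E) = 30 + 15*E (X(S, E) = -(-15)*(E + 2) = -(-15)*(2 + E) = -3*(-10 - 5*E) = 30 + 15*E)
(42*l(-1))*X(Q(6, 1), -2) = (42*(-1))*(30 + 15*(-2)) = -42*(30 - 30) = -42*0 = 0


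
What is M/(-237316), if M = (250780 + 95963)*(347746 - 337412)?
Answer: -1791621081/118658 ≈ -15099.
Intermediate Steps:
M = 3583242162 (M = 346743*10334 = 3583242162)
M/(-237316) = 3583242162/(-237316) = 3583242162*(-1/237316) = -1791621081/118658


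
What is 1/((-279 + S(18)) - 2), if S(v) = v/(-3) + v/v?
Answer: -1/286 ≈ -0.0034965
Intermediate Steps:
S(v) = 1 - v/3 (S(v) = v*(-1/3) + 1 = -v/3 + 1 = 1 - v/3)
1/((-279 + S(18)) - 2) = 1/((-279 + (1 - 1/3*18)) - 2) = 1/((-279 + (1 - 6)) - 2) = 1/((-279 - 5) - 2) = 1/(-284 - 2) = 1/(-286) = -1/286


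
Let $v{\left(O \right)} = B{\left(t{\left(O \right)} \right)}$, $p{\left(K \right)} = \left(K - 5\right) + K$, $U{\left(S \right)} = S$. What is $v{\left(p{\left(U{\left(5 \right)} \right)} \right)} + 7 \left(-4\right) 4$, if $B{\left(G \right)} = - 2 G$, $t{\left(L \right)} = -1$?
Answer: $-110$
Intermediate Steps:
$p{\left(K \right)} = -5 + 2 K$ ($p{\left(K \right)} = \left(-5 + K\right) + K = -5 + 2 K$)
$v{\left(O \right)} = 2$ ($v{\left(O \right)} = \left(-2\right) \left(-1\right) = 2$)
$v{\left(p{\left(U{\left(5 \right)} \right)} \right)} + 7 \left(-4\right) 4 = 2 + 7 \left(-4\right) 4 = 2 - 112 = -110$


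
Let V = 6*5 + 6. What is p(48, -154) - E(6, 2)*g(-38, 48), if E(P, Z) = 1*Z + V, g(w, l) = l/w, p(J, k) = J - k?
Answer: 250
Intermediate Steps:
V = 36 (V = 30 + 6 = 36)
E(P, Z) = 36 + Z (E(P, Z) = 1*Z + 36 = Z + 36 = 36 + Z)
p(48, -154) - E(6, 2)*g(-38, 48) = (48 - 1*(-154)) - (36 + 2)*48/(-38) = (48 + 154) - 38*48*(-1/38) = 202 - 38*(-24)/19 = 202 - 1*(-48) = 202 + 48 = 250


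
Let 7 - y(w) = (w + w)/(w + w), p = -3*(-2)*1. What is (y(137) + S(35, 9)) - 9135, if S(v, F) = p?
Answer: -9123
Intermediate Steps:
p = 6 (p = 6*1 = 6)
y(w) = 6 (y(w) = 7 - (w + w)/(w + w) = 7 - 2*w/(2*w) = 7 - 2*w*1/(2*w) = 7 - 1*1 = 7 - 1 = 6)
S(v, F) = 6
(y(137) + S(35, 9)) - 9135 = (6 + 6) - 9135 = 12 - 9135 = -9123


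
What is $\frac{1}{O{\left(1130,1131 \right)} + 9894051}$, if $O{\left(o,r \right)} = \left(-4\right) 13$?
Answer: $\frac{1}{9893999} \approx 1.0107 \cdot 10^{-7}$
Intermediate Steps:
$O{\left(o,r \right)} = -52$
$\frac{1}{O{\left(1130,1131 \right)} + 9894051} = \frac{1}{-52 + 9894051} = \frac{1}{9893999}$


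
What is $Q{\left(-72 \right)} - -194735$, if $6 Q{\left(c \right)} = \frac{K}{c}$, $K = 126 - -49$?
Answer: $\frac{84125345}{432} \approx 1.9473 \cdot 10^{5}$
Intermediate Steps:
$K = 175$ ($K = 126 + 49 = 175$)
$Q{\left(c \right)} = \frac{175}{6 c}$ ($Q{\left(c \right)} = \frac{175 \frac{1}{c}}{6} = \frac{175}{6 c}$)
$Q{\left(-72 \right)} - -194735 = \frac{175}{6 \left(-72\right)} - -194735 = \frac{175}{6} \left(- \frac{1}{72}\right) + 194735 = - \frac{175}{432} + 194735 = \frac{84125345}{432}$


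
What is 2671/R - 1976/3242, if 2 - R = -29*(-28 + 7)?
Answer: -4929407/983947 ≈ -5.0098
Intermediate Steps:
R = -607 (R = 2 - (-29)*(-28 + 7) = 2 - (-29)*(-21) = 2 - 1*609 = 2 - 609 = -607)
2671/R - 1976/3242 = 2671/(-607) - 1976/3242 = 2671*(-1/607) - 1976*1/3242 = -2671/607 - 988/1621 = -4929407/983947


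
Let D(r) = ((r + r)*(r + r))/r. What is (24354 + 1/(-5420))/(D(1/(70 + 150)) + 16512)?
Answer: 1451985469/984446524 ≈ 1.4749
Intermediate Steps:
D(r) = 4*r (D(r) = ((2*r)*(2*r))/r = (4*r²)/r = 4*r)
(24354 + 1/(-5420))/(D(1/(70 + 150)) + 16512) = (24354 + 1/(-5420))/(4/(70 + 150) + 16512) = (24354 - 1/5420)/(4/220 + 16512) = 131998679/(5420*(4*(1/220) + 16512)) = 131998679/(5420*(1/55 + 16512)) = 131998679/(5420*(908161/55)) = (131998679/5420)*(55/908161) = 1451985469/984446524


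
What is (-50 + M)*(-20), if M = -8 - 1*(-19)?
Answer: 780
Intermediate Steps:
M = 11 (M = -8 + 19 = 11)
(-50 + M)*(-20) = (-50 + 11)*(-20) = -39*(-20) = 780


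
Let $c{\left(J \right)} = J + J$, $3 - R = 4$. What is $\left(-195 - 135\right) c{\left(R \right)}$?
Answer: $660$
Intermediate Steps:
$R = -1$ ($R = 3 - 4 = -1$)
$c{\left(J \right)} = 2 J$
$\left(-195 - 135\right) c{\left(R \right)} = \left(-195 - 135\right) 2 \left(-1\right) = \left(-330\right) \left(-2\right) = 660$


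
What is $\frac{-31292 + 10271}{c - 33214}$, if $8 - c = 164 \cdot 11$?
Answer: $\frac{7007}{11670} \approx 0.60043$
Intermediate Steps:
$c = -1796$ ($c = 8 - 164 \cdot 11 = 8 - 1804 = -1796$)
$\frac{-31292 + 10271}{c - 33214} = \frac{-31292 + 10271}{-1796 - 33214} = - \frac{21021}{-35010} = \left(-21021\right) \left(- \frac{1}{35010}\right) = \frac{7007}{11670}$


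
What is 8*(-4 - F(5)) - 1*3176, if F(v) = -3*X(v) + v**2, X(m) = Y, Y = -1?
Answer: -3432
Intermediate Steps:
X(m) = -1
F(v) = 3 + v**2 (F(v) = -3*(-1) + v**2 = 3 + v**2)
8*(-4 - F(5)) - 1*3176 = 8*(-4 - (3 + 5**2)) - 1*3176 = 8*(-4 - (3 + 25)) - 3176 = 8*(-4 - 1*28) - 3176 = 8*(-4 - 28) - 3176 = 8*(-32) - 3176 = -256 - 3176 = -3432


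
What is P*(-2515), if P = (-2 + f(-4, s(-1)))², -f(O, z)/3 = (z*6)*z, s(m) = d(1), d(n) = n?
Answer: -1006000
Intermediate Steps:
s(m) = 1
f(O, z) = -18*z² (f(O, z) = -3*z*6*z = -3*6*z*z = -18*z²)
P = 400 (P = (-2 - 18*1²)² = (-2 - 18*1)² = (-2 - 18)² = (-20)² = 400)
P*(-2515) = 400*(-2515) = -1006000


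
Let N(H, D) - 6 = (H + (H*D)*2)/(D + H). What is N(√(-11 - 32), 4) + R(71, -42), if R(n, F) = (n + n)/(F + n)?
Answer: 29867/1711 + 36*I*√43/59 ≈ 17.456 + 4.0012*I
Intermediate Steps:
R(n, F) = 2*n/(F + n) (R(n, F) = (2*n)/(F + n) = 2*n/(F + n))
N(H, D) = 6 + (H + 2*D*H)/(D + H) (N(H, D) = 6 + (H + (H*D)*2)/(D + H) = 6 + (H + (D*H)*2)/(D + H) = 6 + (H + 2*D*H)/(D + H))
N(√(-11 - 32), 4) + R(71, -42) = (6*4 + 7*√(-11 - 32) + 2*4*√(-11 - 32))/(4 + √(-11 - 32)) + 2*71/(-42 + 71) = (24 + 7*√(-43) + 2*4*√(-43))/(4 + √(-43)) + 2*71/29 = (24 + 7*(I*√43) + 2*4*(I*√43))/(4 + I*√43) + 2*71*(1/29) = (24 + 7*I*√43 + 8*I*√43)/(4 + I*√43) + 142/29 = (24 + 15*I*√43)/(4 + I*√43) + 142/29 = 142/29 + (24 + 15*I*√43)/(4 + I*√43)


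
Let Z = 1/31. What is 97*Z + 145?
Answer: 4592/31 ≈ 148.13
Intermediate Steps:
Z = 1/31 ≈ 0.032258
97*Z + 145 = 97*(1/31) + 145 = 97/31 + 145 = 4592/31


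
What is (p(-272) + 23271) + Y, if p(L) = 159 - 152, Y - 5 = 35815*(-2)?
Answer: -48347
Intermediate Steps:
Y = -71625 (Y = 5 + 35815*(-2) = 5 - 71630 = -71625)
p(L) = 7
(p(-272) + 23271) + Y = (7 + 23271) - 71625 = 23278 - 71625 = -48347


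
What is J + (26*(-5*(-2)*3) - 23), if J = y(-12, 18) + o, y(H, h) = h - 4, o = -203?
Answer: 568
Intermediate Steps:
y(H, h) = -4 + h
J = -189 (J = (-4 + 18) - 203 = 14 - 203 = -189)
J + (26*(-5*(-2)*3) - 23) = -189 + (26*(-5*(-2)*3) - 23) = -189 + (26*(10*3) - 23) = -189 + (26*30 - 23) = -189 + (780 - 23) = -189 + 757 = 568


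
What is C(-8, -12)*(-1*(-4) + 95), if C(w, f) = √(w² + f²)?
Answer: 396*√13 ≈ 1427.8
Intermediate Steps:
C(w, f) = √(f² + w²)
C(-8, -12)*(-1*(-4) + 95) = √((-12)² + (-8)²)*(-1*(-4) + 95) = √(144 + 64)*(4 + 95) = √208*99 = (4*√13)*99 = 396*√13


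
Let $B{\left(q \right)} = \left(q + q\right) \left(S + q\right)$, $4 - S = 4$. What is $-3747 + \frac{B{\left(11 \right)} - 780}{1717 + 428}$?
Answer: $- \frac{8037853}{2145} \approx -3747.3$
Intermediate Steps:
$S = 0$ ($S = 4 - 4 = 0$)
$B{\left(q \right)} = 2 q^{2}$ ($B{\left(q \right)} = \left(q + q\right) \left(0 + q\right) = 2 q q = 2 q^{2}$)
$-3747 + \frac{B{\left(11 \right)} - 780}{1717 + 428} = -3747 + \frac{2 \cdot 11^{2} - 780}{1717 + 428} = -3747 + \frac{2 \cdot 121 - 780}{2145} = -3747 + \left(242 - 780\right) \frac{1}{2145} = -3747 - \frac{538}{2145} = - \frac{8037853}{2145}$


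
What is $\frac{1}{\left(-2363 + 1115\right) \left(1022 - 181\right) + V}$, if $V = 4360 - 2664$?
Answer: $- \frac{1}{1047872} \approx -9.5431 \cdot 10^{-7}$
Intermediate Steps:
$V = 1696$
$\frac{1}{\left(-2363 + 1115\right) \left(1022 - 181\right) + V} = \frac{1}{\left(-2363 + 1115\right) \left(1022 - 181\right) + 1696} = \frac{1}{\left(-1248\right) 841 + 1696} = \frac{1}{-1049568 + 1696} = \frac{1}{-1047872} = - \frac{1}{1047872}$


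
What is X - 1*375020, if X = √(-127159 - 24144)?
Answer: -375020 + I*√151303 ≈ -3.7502e+5 + 388.98*I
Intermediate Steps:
X = I*√151303 (X = √(-151303) = I*√151303 ≈ 388.98*I)
X - 1*375020 = I*√151303 - 1*375020 = I*√151303 - 375020 = -375020 + I*√151303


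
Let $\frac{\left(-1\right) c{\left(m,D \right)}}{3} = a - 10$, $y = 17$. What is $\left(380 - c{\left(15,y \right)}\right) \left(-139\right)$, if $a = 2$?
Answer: $-49484$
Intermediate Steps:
$c{\left(m,D \right)} = 24$ ($c{\left(m,D \right)} = - 3 \left(2 - 10\right) = \left(-3\right) \left(-8\right) = 24$)
$\left(380 - c{\left(15,y \right)}\right) \left(-139\right) = \left(380 - 24\right) \left(-139\right) = 356 \left(-139\right) = -49484$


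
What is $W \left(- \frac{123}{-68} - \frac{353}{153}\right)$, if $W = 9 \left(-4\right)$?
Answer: $\frac{305}{17} \approx 17.941$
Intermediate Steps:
$W = -36$
$W \left(- \frac{123}{-68} - \frac{353}{153}\right) = - 36 \left(- \frac{123}{-68} - \frac{353}{153}\right) = - 36 \left(\left(-123\right) \left(- \frac{1}{68}\right) - \frac{353}{153}\right) = - 36 \left(\frac{123}{68} - \frac{353}{153}\right) = \left(-36\right) \left(- \frac{305}{612}\right) = \frac{305}{17}$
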